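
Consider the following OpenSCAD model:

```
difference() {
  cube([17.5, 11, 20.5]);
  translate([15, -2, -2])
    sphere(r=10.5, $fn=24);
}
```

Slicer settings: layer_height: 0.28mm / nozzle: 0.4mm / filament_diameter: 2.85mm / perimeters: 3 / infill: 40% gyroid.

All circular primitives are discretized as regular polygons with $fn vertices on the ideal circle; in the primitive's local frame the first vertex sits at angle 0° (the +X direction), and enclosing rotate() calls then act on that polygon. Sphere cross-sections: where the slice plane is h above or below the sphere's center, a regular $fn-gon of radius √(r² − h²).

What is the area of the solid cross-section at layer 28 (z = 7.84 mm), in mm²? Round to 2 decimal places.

At z = 7.84 mm: the cube (footprint 17.5×11) is included at this height (area 192.50 mm²); the r=10.5 sphere at (15, -2) contributes a regular 24-gon of circumradius √(10.5²−9.84²) = 3.664 (area = (24/2)·3.664²·sin(360°/24) = 41.69 mm²); Subtracting the remaining from the first: starting from the 17.5×11 cube (192.50 mm²), the r=10.5 sphere at (15, -2) partially overlaps it — only the 6.85 mm² overlap (of its 41.69 mm²) is removed, clipping the outline — area = 185.65 mm². Overall, the cross-section is a single solid region. Net area = 185.65 mm².

185.65 mm²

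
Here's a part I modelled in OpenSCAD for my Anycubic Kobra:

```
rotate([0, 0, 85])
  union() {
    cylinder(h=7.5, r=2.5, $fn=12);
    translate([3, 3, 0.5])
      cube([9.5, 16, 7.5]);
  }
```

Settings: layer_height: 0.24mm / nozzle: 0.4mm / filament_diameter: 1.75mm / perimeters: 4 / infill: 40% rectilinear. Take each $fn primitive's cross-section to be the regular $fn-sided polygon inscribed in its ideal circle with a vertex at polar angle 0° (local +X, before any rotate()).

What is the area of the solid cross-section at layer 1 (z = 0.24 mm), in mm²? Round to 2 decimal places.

18.75 mm²

At z = 0.24 mm: the cylinder: section is a regular 12-gon, circumradius r=2.5 (area = (12/2)·2.500²·sin(360°/12) = 18.75 mm²); the cube at (3, 3) is not intersected at this z (z outside [0.5, 8]); Taking the union: only the r=2.5 cylinder is present, so the union is just that shape — area = 18.75 mm²; (whole slice rotated 85° about Z — lengths, areas and connectivity unchanged). Overall, the cross-section is a single solid region. Net area = 18.75 mm².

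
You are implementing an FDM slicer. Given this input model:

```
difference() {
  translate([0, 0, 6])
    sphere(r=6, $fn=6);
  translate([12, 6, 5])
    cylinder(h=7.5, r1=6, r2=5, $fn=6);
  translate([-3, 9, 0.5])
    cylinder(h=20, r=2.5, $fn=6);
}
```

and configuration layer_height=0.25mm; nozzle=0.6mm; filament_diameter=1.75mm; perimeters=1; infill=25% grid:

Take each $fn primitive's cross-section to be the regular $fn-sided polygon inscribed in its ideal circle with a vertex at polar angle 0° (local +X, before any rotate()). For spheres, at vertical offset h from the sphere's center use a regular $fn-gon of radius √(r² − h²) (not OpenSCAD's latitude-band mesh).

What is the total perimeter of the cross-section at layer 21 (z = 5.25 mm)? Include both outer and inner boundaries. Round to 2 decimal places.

35.72 mm

At z = 5.25 mm: the r=6 sphere slices to a regular 6-gon of circumradius 5.953 (√(r²−h²) with h=0.75 from center) (perimeter = 2·6·5.953·sin(180°/6) = 35.72 mm); the cone at (12, 6) (r1=6→r2=5) has section circumradius 5.967 here — a regular 6-gon (perimeter = 2·6·5.967·sin(180°/6) = 35.80 mm); the r=2.5 cylinder at (-3, 9) gives a regular 6-gon of circumradius 2.5 (constant along its height) (perimeter = 2·6·2.500·sin(180°/6) = 15.00 mm); Subtracting the remaining from the first: starting from the r=6 sphere, the cone at (12, 6) misses the remaining region (no effect); the r=2.5 cylinder at (-3, 9) misses the remaining region (no effect) — boundary = 35.72 mm. Overall, the cross-section is a single solid region. Total boundary length (outer) = 35.72 mm.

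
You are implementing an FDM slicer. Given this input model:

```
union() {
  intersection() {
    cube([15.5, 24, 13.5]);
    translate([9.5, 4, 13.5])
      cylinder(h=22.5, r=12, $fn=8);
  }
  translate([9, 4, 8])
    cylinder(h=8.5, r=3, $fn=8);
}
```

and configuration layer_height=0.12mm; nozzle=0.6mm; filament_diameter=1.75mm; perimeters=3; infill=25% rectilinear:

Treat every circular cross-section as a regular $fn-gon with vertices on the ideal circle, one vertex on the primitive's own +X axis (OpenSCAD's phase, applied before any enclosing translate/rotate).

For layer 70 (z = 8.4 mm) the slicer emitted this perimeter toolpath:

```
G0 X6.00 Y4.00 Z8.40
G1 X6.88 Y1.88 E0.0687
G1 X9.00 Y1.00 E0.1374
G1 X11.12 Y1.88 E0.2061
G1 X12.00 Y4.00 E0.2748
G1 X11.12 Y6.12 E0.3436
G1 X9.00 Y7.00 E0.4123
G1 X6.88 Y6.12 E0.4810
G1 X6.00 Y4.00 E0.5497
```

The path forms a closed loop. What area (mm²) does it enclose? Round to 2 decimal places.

25.44 mm²

Apply the shoelace formula to the sequence of (X, Y) vertices; enclosed area = 25.44 mm².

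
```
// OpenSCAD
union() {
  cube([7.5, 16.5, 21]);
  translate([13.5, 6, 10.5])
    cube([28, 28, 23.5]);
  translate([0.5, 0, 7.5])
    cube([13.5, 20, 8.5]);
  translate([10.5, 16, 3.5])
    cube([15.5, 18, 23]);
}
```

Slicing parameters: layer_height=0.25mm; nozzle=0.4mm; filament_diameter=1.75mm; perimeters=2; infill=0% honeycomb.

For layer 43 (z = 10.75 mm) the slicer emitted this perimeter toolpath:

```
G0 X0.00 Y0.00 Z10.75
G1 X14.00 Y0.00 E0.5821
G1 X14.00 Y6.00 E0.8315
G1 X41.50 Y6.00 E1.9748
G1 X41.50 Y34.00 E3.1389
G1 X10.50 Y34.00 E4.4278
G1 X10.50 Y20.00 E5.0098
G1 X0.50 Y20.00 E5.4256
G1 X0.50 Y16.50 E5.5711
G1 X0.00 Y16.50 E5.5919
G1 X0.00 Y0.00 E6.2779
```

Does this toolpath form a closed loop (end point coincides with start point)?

yes

Start point (G0): (0.00, 0.00). End point (last G1): the path returns to the start — closed.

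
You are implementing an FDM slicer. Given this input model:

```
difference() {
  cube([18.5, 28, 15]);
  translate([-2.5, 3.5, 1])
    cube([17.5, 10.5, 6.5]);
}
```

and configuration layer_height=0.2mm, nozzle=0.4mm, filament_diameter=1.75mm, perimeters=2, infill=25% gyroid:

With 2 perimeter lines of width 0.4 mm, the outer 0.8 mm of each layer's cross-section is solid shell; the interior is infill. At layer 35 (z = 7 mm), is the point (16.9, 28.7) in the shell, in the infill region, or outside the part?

At z = 7 mm: the 18.5×28 cube contributes its full rectangle; the cube at (-2.5, 3.5) is present — its section is the full 17.5×10.5 rectangle; Taking the first minus the rest: starting from the 18.5×28 cube, the 17.5×10.5 cube at (-2.5, 3.5) partially overlaps it — only the 157.50 mm² overlap (of its 183.75 mm²) is removed, clipping the outline — 1 connected region. Overall, the cross-section is a single solid region. The nearest boundary edge runs (0.00, 28.00)→(18.50, 28.00); distance from the point to it = 0.70 mm. The point is not inside any of the regions above, so it lies outside the cross-section (0.70 mm from the nearest boundary).

outside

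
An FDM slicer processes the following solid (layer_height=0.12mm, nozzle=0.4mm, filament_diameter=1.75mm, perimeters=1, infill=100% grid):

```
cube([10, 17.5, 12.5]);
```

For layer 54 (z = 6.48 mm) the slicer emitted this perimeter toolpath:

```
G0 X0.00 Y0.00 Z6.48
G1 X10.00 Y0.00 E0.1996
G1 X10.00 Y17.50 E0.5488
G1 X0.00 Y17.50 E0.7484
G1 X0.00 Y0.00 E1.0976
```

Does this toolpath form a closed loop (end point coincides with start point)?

yes

Start point (G0): (0.00, 0.00). End point (last G1): the path returns to the start — closed.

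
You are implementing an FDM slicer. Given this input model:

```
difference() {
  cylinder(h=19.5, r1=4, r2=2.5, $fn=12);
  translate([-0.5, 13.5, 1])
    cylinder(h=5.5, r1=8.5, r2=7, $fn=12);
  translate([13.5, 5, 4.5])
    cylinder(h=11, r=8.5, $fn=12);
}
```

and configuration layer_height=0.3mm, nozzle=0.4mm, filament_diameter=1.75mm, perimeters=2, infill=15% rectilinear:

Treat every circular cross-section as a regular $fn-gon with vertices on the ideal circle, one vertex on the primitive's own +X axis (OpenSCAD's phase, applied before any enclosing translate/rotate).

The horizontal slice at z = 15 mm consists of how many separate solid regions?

1

At z = 15 mm: the cone (r1=4→r2=2.5) has section circumradius 2.846 here — a regular 12-gon; the cone at (-0.5, 13.5) is not intersected at this z (z outside [1, 6.5]); the r=8.5 cylinder at (13.5, 5) contributes a regular 12-gon of circumradius 8.5; After the difference (first − rest): starting from the cone, the r=8.5 cylinder at (13.5, 5) misses the remaining region (no effect) — 1 connected region. The result has 1 disconnected region.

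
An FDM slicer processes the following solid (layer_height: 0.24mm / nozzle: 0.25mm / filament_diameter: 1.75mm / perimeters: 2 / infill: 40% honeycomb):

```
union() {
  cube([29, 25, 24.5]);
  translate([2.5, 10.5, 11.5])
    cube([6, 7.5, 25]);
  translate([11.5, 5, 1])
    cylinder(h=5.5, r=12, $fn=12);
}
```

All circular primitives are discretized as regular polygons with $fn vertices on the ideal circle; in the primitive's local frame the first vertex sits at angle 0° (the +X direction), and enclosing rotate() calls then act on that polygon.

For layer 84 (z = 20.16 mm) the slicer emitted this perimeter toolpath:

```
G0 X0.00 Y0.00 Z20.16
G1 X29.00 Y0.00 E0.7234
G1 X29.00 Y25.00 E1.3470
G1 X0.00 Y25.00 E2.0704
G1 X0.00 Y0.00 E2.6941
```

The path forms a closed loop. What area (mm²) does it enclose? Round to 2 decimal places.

725.00 mm²

Apply the shoelace formula to the sequence of (X, Y) vertices; enclosed area = 725.00 mm².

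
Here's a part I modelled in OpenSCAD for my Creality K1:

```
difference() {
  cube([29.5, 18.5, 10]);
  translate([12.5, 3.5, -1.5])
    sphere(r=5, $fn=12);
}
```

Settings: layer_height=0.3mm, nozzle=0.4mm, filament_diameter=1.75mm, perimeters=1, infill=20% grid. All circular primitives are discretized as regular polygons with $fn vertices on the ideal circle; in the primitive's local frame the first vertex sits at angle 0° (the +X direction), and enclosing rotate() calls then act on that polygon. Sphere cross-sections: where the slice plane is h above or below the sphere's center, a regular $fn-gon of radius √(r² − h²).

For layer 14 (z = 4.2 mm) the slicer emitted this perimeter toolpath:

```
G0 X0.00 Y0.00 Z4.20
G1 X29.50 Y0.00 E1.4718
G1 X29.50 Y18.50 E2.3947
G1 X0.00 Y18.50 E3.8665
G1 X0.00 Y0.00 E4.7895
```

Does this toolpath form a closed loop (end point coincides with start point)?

Start point (G0): (0.00, 0.00). End point (last G1): the path returns to the start — closed.

yes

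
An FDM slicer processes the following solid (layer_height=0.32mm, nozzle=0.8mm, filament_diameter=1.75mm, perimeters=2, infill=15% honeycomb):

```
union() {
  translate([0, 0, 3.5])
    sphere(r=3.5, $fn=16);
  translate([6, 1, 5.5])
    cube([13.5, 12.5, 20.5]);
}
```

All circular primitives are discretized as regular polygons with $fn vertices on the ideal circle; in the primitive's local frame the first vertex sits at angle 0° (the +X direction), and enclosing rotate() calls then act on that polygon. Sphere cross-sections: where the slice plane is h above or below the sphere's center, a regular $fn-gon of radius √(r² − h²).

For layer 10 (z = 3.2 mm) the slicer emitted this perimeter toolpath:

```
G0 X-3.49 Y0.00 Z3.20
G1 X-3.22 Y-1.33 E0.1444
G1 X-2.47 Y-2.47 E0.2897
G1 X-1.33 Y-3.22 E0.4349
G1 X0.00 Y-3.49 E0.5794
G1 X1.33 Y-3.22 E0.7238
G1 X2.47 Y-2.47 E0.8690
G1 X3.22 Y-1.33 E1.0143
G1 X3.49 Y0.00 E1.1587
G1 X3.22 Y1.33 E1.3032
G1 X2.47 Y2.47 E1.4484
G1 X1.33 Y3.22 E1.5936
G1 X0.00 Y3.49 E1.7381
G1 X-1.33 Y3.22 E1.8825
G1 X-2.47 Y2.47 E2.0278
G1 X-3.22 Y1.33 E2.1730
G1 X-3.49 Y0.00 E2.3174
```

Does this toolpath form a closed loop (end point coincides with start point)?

Start point (G0): (-3.49, 0.00). End point (last G1): the path returns to the start — closed.

yes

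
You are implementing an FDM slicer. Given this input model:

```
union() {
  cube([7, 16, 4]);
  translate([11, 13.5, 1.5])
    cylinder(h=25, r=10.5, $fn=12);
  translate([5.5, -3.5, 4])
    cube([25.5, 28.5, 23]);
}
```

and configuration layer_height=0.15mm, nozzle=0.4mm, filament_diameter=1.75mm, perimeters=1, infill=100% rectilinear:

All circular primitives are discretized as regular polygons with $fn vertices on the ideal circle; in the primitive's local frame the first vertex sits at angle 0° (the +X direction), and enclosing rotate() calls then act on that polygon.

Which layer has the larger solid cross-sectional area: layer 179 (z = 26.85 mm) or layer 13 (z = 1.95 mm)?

layer 179 (z = 26.85 mm)

Layer 179 (z = 26.85): the cube is not intersected at this z (z outside [0, 4]); the cylinder at (11, 13.5) does not reach this height (z outside [1.5, 26.5]); the 25.5×28.5 cube at (5.5, -3.5) contributes its full rectangle (area 726.75 mm²); Taking the union: only the 25.5×28.5 cube at (5.5, -3.5) is present, so the union is just that shape — area = 726.75 mm². So its area = 726.75 mm². Layer 13 (z = 1.95): the 7×16 cube contributes its full rectangle (area 112.00 mm²); the cylinder at (11, 13.5): section is a regular 12-gon, circumradius r=10.5 (area = (12/2)·10.500²·sin(360°/12) = 330.75 mm²); the cube at (5.5, -3.5) does not reach this height (z outside [4, 27]); Combining (union): the regions partially overlap — summed areas 442.75 mm² minus the doubly-counted overlap 58.24 mm² gives 384.51 mm² — area = 384.51 mm². So its area = 384.51 mm². Layer 179 is larger (726.75 vs 384.51 mm²).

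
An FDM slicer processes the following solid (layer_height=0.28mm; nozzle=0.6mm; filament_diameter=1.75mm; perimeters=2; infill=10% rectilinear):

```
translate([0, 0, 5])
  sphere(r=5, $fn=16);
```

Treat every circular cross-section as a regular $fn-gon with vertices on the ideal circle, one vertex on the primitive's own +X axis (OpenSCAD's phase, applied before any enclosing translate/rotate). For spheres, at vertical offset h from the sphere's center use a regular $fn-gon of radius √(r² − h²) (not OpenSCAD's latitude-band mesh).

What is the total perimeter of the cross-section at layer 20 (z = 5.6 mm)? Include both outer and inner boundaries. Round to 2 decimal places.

At z = 5.6 mm: the sphere: section is a regular 16-gon, circumradius = √(r²−h²) = √(5²−0.6²) = 4.964 (perimeter = 2·16·4.964·sin(180°/16) = 30.99 mm). Overall, the cross-section is a single solid region. Total boundary length (outer) = 30.99 mm.

30.99 mm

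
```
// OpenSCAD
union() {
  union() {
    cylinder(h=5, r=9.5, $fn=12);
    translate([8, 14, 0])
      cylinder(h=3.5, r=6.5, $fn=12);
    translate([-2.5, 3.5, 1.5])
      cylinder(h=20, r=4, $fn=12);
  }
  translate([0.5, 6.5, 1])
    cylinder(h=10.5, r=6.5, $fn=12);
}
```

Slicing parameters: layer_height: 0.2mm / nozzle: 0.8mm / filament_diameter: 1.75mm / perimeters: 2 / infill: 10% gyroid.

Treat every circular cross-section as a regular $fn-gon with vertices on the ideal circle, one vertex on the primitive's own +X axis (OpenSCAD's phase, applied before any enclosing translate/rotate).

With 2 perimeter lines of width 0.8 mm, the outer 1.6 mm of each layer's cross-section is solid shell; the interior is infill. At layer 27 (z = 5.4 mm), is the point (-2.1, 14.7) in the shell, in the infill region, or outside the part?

At z = 5.4 mm: the cylinder is absent (z outside [0, 5]); the cylinder at (8, 14) is absent (z outside [0, 3.5]); the cylinder at (-2.5, 3.5): section is a regular 12-gon, circumradius r=4; Combining (union): only the r=4 cylinder at (-2.5, 3.5) is present, so the union is just that shape — 1 connected region; the cylinder at (0.5, 6.5): section is a regular 12-gon, circumradius r=6.5; Merging all regions: the regions partially overlap (shared area 36.98 mm²), so overlapping operands fuse into one piece — 1 connected region. Overall, the cross-section is a single solid region. The nearest boundary edge runs (-2.75, 12.13)→(0.50, 13.00); distance from the point to it = 2.32 mm. The point is not inside any of the regions above, so it lies outside the cross-section (2.32 mm from the nearest boundary).

outside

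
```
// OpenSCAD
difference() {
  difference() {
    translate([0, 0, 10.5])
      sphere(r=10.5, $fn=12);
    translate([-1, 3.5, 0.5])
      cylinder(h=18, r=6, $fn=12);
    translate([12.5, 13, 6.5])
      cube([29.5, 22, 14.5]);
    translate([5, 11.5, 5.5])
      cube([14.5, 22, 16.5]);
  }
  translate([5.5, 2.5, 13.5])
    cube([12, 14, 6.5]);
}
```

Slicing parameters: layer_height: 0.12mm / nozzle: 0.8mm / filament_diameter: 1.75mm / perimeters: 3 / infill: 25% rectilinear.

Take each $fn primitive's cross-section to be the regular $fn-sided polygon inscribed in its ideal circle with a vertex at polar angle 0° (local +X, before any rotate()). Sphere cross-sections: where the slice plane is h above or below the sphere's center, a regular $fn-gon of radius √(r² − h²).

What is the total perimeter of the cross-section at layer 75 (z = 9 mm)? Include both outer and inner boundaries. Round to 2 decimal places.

At z = 9 mm: the sphere: section is a regular 12-gon, circumradius = √(r²−h²) = √(10.5²−1.5²) = 10.392 (perimeter = 2·12·10.392·sin(180°/12) = 64.55 mm); the r=6 cylinder at (-1, 3.5) contributes a regular 12-gon of circumradius 6 (perimeter = 2·12·6.000·sin(180°/12) = 37.27 mm); the cube at (12.5, 13) (footprint 29.5×22) is included at this height (perimeter 103.00 mm); the cube at (5, 11.5) is present — its section is the full 14.5×22 rectangle (perimeter 73.00 mm); Taking the first minus the rest: starting from the r=10.5 sphere, the r=6 cylinder at (-1, 3.5) lies wholly inside it (removes its full 108.00 mm² and its 37.27 mm outline becomes a hole wall); the 29.5×22 cube at (12.5, 13) misses the remaining region (no effect); the 14.5×22 cube at (5, 11.5) misses the remaining region (no effect) — boundary (outer + 1 inner loop) = 101.82 mm; the cube at (5.5, 2.5) is absent (z outside [13.5, 20]); Subtracting the remaining from the first: none of the subtracted shapes is present at this height, so the result so far is unchanged — boundary (outer + 1 inner loop) = 101.82 mm. Overall, the cross-section is one region with 1 hole. Total boundary length (outer + inner) = 101.82 mm.

101.82 mm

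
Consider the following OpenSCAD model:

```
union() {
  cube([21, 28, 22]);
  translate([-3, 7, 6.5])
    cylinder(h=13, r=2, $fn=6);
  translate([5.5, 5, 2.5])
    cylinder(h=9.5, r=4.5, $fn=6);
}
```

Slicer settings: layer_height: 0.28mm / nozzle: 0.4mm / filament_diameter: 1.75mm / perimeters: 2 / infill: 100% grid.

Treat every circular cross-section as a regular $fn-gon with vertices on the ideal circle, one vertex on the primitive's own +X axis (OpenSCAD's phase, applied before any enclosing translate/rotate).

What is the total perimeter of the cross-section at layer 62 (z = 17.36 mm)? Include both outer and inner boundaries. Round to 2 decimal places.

At z = 17.36 mm: the 21×28 cube contributes its full rectangle (perimeter 98.00 mm); the r=2 cylinder at (-3, 7) contributes a regular 6-gon of circumradius 2 (perimeter = 2·6·2.000·sin(180°/6) = 12.00 mm); the cylinder at (5.5, 5) does not reach this height (z outside [2.5, 12]); Merging all regions: the 2 present regions are separate (no shared area or edge), so areas and boundary lengths simply add and each stays a separate island — boundary = 110.00 mm. Overall, the cross-section has 2 separate islands. Total boundary length (outer) = 110.00 mm.

110.00 mm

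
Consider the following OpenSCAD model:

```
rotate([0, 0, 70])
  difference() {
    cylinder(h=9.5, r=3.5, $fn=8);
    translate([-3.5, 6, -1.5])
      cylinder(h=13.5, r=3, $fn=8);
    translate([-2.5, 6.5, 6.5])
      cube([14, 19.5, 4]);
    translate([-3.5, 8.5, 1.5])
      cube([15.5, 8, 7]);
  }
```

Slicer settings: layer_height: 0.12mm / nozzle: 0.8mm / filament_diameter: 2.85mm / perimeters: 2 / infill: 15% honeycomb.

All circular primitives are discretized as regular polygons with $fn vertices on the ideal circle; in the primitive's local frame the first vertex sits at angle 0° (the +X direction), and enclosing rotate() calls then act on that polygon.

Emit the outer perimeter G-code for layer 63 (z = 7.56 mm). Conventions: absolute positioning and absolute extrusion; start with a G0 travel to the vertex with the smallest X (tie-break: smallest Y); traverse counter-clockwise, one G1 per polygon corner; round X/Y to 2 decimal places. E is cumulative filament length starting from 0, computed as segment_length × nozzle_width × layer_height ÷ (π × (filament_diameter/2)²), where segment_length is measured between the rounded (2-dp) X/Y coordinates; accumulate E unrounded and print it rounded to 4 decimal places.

At z = 7.56 mm: the cylinder: section is a regular 8-gon, circumradius r=3.5; the r=3 cylinder at (-3.5, 6) gives a regular 8-gon of circumradius 3 (constant along its height); the 14×19.5 cube at (-2.5, 6.5) contributes its full rectangle; the cube at (-3.5, 8.5) (footprint 15.5×8) is included at this height; Taking the first minus the rest: starting from the r=3.5 cylinder, the r=3 cylinder at (-3.5, 6) misses the remaining region (no effect); the 14×19.5 cube at (-2.5, 6.5) misses the remaining region (no effect); the 15.5×8 cube at (-3.5, 8.5) misses the remaining region (no effect) — 1 connected region; (whole slice rotated 70° about Z — lengths, areas and connectivity unchanged). The outline is a single polygon with 8 vertices. Extrusion per mm of travel: 0.8 × 0.12 / (π × 1.425²) = 0.015048. Accumulating E over each segment gives final E = 0.3225.

G0 X-3.29 Y1.20 Z7.56
G1 X-3.17 Y-1.48 E0.0404
G1 X-1.20 Y-3.29 E0.0806
G1 X1.48 Y-3.17 E0.1210
G1 X3.29 Y-1.20 E0.1613
G1 X3.17 Y1.48 E0.2016
G1 X1.20 Y3.29 E0.2419
G1 X-1.48 Y3.17 E0.2823
G1 X-3.29 Y1.20 E0.3225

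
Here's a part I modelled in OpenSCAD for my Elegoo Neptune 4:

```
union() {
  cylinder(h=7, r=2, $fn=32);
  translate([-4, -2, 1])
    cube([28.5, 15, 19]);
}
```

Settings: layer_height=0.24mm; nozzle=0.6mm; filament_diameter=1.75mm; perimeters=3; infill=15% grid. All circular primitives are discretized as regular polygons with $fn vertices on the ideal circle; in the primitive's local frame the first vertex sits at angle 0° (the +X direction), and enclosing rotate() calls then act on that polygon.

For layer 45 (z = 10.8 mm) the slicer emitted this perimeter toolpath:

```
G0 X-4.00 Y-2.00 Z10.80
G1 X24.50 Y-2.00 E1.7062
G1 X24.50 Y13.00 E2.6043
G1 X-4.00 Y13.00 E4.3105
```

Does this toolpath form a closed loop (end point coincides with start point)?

no

Start point (G0): (-4.00, -2.00). End point (last G1): the path does not return to the start — open.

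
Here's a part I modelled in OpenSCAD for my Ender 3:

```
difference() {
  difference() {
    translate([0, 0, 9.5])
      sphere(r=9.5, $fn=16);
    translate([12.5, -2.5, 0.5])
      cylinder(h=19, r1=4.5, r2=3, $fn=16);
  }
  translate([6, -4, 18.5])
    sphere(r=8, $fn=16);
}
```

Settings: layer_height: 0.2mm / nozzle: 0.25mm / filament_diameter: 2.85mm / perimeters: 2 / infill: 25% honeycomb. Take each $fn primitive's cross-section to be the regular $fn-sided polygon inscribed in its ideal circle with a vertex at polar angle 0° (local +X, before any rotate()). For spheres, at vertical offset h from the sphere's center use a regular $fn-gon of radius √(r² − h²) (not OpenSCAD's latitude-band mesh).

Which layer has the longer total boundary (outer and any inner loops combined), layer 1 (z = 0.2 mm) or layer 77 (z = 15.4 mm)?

Layer 1 (z = 0.2): the r=9.5 sphere slices to a regular 16-gon of circumradius 1.939 (√(r²−h²) with h=9.3 from center) (perimeter = 2·16·1.939·sin(180°/16) = 12.11 mm); the cone at (12.5, -2.5) is not intersected at this z (z outside [0.5, 19.5]); After the difference (first − rest): none of the subtracted shapes is present at this height, so the r=9.5 sphere is unchanged — boundary = 12.11 mm; the sphere at (6, -4) does not reach this height (|z−center|=18.300 > r=8); After the difference (first − rest): none of the subtracted shapes is present at this height, so the result so far is unchanged — boundary = 12.11 mm. So its perimeter = 12.11 mm. Layer 77 (z = 15.4): the sphere: section is a regular 16-gon, circumradius = √(r²−h²) = √(9.5²−5.9²) = 7.446 (perimeter = 2·16·7.446·sin(180°/16) = 46.48 mm); the cone at (12.5, -2.5) contributes a regular 16-gon of circumradius 3.324 (interpolated between r1=4.5 and r2=3 at t=0.784) (perimeter = 2·16·3.324·sin(180°/16) = 20.75 mm); After the difference (first − rest): starting from the r=9.5 sphere, the cone at (12.5, -2.5) misses the remaining region (no effect) — boundary = 46.48 mm; the sphere at (6, -4): section is a regular 16-gon, circumradius = √(r²−h²) = √(8²−3.1²) = 7.375 (perimeter = 2·16·7.375·sin(180°/16) = 46.04 mm); Subtracting the remaining from the first: starting from the result so far, the r=8 sphere at (6, -4) partially overlaps it — only the 67.16 mm² overlap (of its 166.51 mm²) is removed, clipping the outline — boundary = 46.65 mm. So its perimeter = 46.65 mm. Layer 77 is larger (46.65 vs 12.11 mm).

layer 77 (z = 15.4 mm)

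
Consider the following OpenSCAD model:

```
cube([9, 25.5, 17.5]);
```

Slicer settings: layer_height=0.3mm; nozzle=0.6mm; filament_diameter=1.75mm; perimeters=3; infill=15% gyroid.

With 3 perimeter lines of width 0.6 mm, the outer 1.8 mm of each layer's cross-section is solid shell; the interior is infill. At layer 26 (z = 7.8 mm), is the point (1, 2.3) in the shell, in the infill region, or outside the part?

shell

At z = 7.8 mm: the cube is present — its section is the full 9×25.5 rectangle. Overall, the cross-section is a single solid region. The nearest boundary edge runs (0.00, 25.50)→(0.00, 0.00); distance from the point to it = 1.00 mm. The point is inside the cross-section, 1.00 mm from the nearest boundary — within the 1.8 mm shell band (3 × 0.6).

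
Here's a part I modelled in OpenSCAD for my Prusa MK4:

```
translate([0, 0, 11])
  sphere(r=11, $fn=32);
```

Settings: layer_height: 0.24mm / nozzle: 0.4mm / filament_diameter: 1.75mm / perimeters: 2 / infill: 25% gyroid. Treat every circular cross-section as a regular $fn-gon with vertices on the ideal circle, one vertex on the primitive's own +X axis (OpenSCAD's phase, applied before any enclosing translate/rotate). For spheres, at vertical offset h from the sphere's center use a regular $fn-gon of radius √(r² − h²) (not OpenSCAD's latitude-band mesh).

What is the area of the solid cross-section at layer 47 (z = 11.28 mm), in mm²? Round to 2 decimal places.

377.45 mm²

At z = 11.28 mm: the r=11 sphere contributes a regular 32-gon of circumradius √(11²−0.28²) = 10.996 (area = (32/2)·10.996²·sin(360°/32) = 377.45 mm²). Overall, the cross-section is a single solid region. Net area = 377.45 mm².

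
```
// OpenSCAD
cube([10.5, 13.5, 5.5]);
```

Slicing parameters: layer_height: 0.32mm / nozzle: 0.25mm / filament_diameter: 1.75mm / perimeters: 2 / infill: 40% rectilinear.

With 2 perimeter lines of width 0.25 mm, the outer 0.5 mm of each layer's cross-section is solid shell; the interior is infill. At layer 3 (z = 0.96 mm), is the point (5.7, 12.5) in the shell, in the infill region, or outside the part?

infill

At z = 0.96 mm: the cube (footprint 10.5×13.5) is included at this height. Overall, the cross-section is a single solid region. The nearest boundary edge runs (10.50, 13.50)→(0.00, 13.50); distance from the point to it = 1.00 mm. The point is inside the cross-section and 1.00 mm from the nearest boundary — more than the 0.5 mm shell width (2 × 0.25), so it's in the infill interior.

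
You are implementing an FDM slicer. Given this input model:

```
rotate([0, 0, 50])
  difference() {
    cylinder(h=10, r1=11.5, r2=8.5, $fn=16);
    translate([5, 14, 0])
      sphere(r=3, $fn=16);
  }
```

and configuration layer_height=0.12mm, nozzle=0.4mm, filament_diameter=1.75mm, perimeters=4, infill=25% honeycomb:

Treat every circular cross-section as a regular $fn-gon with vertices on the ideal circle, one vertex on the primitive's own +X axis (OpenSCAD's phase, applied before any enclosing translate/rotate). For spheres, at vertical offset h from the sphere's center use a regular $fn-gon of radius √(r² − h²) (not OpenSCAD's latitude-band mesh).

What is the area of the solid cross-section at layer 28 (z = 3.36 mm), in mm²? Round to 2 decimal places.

At z = 3.36 mm: the cone contributes a regular 16-gon of circumradius 10.492 (interpolated between r1=11.5 and r2=8.5 at t=0.336) (area = (16/2)·10.492²·sin(360°/16) = 337.01 mm²); the sphere at (5, 14) is absent (|z−center|=3.360 > r=3); Subtracting the remaining from the first: none of the subtracted shapes is present at this height, so the cone is unchanged — area = 337.01 mm²; (rotated 50° about Z; rotation is an isometry so areas/perimeters/island counts are preserved). Overall, the cross-section is a single solid region. Net area = 337.01 mm².

337.01 mm²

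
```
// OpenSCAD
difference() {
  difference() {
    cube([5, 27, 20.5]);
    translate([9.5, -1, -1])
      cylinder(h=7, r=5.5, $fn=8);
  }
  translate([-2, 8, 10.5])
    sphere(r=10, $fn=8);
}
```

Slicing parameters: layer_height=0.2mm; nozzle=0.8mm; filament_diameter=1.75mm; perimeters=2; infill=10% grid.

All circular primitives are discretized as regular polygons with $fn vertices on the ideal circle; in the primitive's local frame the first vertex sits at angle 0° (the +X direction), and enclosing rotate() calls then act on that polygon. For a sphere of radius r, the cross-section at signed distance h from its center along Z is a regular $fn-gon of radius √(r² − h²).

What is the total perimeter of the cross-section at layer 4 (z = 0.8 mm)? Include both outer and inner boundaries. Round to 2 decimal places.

63.70 mm

At z = 0.8 mm: the cube is present — its section is the full 5×27 rectangle (perimeter 64.00 mm); the cylinder at (9.5, -1): section is a regular 8-gon, circumradius r=5.5 (perimeter = 2·8·5.500·sin(180°/8) = 33.68 mm); Taking the first minus the rest: starting from the 5×27 cube, the r=5.5 cylinder at (9.5, -1) partially overlaps it — only the 0.41 mm² overlap (of its 85.56 mm²) is removed, clipping the outline — boundary = 63.53 mm; the r=10 sphere at (-2, 8) slices to a regular 8-gon of circumradius 2.431 (√(r²−h²) with h=9.7 from center) (perimeter = 2·8·2.431·sin(180°/8) = 14.89 mm); Taking the first minus the rest: starting from that combined region, the r=10 sphere at (-2, 8) partially overlaps it — only the 0.45 mm² overlap (of its 16.72 mm²) is removed, clipping the outline — boundary = 63.70 mm. Overall, the cross-section is a single solid region. Total boundary length (outer) = 63.70 mm.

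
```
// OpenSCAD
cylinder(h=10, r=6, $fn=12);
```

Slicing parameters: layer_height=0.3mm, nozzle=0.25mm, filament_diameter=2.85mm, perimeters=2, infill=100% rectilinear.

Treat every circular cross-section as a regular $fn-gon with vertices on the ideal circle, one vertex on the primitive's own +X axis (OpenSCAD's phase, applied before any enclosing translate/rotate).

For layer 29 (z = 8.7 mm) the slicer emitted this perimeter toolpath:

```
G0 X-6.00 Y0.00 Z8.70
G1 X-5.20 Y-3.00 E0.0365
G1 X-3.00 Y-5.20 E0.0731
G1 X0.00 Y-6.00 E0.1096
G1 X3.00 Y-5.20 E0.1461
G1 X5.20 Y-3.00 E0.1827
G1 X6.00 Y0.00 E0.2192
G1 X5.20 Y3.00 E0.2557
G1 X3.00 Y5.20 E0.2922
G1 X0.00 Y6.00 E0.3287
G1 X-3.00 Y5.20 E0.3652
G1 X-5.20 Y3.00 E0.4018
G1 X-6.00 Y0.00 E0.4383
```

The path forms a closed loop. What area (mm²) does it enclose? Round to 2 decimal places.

Apply the shoelace formula to the sequence of (X, Y) vertices; enclosed area = 108.08 mm².

108.08 mm²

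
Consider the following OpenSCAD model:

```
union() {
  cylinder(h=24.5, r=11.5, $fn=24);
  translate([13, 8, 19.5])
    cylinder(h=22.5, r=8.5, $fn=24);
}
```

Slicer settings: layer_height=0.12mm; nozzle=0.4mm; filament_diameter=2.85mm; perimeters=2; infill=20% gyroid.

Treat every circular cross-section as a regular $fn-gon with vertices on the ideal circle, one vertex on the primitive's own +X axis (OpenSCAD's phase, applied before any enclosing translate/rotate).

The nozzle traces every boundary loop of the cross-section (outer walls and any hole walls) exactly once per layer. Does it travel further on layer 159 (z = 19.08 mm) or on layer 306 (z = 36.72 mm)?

Layer 159 (z = 19.08): the r=11.5 cylinder contributes a regular 24-gon of circumradius 11.5 (perimeter = 2·24·11.500·sin(180°/24) = 72.05 mm); the cylinder at (13, 8) is absent (z outside [19.5, 42]); Taking the union: only the r=11.5 cylinder is present, so the union is just that shape — boundary = 72.05 mm. So its perimeter = 72.05 mm. Layer 306 (z = 36.72): the cylinder is absent (z outside [0, 24.5]); the r=8.5 cylinder at (13, 8) contributes a regular 24-gon of circumradius 8.5 (perimeter = 2·24·8.500·sin(180°/24) = 53.25 mm); Merging all regions: only the r=8.5 cylinder at (13, 8) is present, so the union is just that shape — boundary = 53.25 mm. So its perimeter = 53.25 mm. Layer 159 is larger (72.05 vs 53.25 mm).

layer 159 (z = 19.08 mm)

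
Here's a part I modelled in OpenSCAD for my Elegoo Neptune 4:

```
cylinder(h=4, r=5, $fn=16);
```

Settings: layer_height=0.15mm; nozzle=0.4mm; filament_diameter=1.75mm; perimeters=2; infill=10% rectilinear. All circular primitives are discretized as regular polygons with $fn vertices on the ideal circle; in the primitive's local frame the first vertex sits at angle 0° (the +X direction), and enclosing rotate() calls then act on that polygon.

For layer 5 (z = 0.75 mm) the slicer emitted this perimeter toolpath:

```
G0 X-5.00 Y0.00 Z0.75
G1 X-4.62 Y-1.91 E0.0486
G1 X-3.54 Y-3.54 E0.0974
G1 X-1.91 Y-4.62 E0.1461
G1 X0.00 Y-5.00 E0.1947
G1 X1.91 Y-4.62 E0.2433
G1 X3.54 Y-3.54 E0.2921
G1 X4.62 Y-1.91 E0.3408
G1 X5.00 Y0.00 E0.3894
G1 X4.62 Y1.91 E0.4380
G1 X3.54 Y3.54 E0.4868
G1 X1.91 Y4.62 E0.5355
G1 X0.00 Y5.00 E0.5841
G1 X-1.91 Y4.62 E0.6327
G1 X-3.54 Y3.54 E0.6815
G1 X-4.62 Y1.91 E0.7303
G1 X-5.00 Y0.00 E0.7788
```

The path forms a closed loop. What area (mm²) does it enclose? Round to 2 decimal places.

76.57 mm²

Apply the shoelace formula to the sequence of (X, Y) vertices; enclosed area = 76.57 mm².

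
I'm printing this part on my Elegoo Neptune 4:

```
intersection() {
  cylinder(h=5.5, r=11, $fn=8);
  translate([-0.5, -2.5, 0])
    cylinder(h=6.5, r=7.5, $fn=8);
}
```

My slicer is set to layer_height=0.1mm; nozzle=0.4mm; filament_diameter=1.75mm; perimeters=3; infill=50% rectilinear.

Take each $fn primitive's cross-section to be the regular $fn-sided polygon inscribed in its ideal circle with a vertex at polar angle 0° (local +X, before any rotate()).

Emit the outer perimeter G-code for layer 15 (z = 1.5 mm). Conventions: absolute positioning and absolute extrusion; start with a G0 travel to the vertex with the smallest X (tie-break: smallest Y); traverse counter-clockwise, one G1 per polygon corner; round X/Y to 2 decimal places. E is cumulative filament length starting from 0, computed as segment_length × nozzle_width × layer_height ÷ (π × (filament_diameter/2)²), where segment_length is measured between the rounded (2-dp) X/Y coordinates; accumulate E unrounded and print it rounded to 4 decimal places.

At z = 1.5 mm: the cylinder: section is a regular 8-gon, circumradius r=11; the r=7.5 cylinder at (-0.5, -2.5) contributes a regular 8-gon of circumradius 7.5; Taking the intersection: the r=7.5 cylinder at (-0.5, -2.5) lies inside the r=11 cylinder, so the common part is the r=7.5 cylinder at (-0.5, -2.5) itself — 1 connected region. The outline is a single polygon with 8 vertices. Extrusion per mm of travel: 0.4 × 0.1 / (π × 0.875²) = 0.016630. Accumulating E over each segment gives final E = 0.7634.

G0 X-8.00 Y-2.50 Z1.50
G1 X-5.80 Y-7.80 E0.0954
G1 X-0.50 Y-10.00 E0.1909
G1 X4.80 Y-7.80 E0.2863
G1 X7.00 Y-2.50 E0.3817
G1 X4.80 Y2.80 E0.4772
G1 X-0.50 Y5.00 E0.5726
G1 X-5.80 Y2.80 E0.6680
G1 X-8.00 Y-2.50 E0.7634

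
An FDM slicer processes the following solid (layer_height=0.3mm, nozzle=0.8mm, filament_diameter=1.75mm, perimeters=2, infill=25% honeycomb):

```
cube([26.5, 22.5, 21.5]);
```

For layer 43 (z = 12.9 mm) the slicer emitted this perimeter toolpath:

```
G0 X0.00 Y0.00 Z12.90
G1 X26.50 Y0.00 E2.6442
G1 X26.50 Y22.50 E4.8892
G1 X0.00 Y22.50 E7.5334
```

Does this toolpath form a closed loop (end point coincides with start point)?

no

Start point (G0): (0.00, 0.00). End point (last G1): the path does not return to the start — open.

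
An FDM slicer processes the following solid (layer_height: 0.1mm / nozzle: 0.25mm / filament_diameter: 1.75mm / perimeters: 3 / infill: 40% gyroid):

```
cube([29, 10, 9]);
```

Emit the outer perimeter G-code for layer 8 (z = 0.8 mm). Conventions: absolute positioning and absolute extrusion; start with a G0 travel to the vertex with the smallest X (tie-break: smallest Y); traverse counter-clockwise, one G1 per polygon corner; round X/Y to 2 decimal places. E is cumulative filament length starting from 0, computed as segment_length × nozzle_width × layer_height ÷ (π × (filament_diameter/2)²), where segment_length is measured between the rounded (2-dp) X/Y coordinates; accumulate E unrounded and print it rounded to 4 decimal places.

At z = 0.8 mm: the cube is present — its section is the full 29×10 rectangle. The outline is a single polygon with 4 vertices. Extrusion per mm of travel: 0.25 × 0.1 / (π × 0.875²) = 0.010394. Accumulating E over each segment gives final E = 0.8107.

G0 X0.00 Y0.00 Z0.80
G1 X29.00 Y0.00 E0.3014
G1 X29.00 Y10.00 E0.4054
G1 X0.00 Y10.00 E0.7068
G1 X0.00 Y0.00 E0.8107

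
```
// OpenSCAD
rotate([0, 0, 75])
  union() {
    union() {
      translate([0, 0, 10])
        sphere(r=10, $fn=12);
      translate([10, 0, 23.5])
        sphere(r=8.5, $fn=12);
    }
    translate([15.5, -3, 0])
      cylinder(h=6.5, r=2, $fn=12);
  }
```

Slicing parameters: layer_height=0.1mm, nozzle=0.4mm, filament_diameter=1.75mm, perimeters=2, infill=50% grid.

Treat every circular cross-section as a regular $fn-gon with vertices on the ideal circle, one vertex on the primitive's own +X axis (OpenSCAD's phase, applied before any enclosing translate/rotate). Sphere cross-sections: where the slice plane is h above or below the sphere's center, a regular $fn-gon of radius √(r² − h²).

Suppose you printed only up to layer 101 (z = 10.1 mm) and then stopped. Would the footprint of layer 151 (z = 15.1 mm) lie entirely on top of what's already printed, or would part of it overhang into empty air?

Compare the two slices. At z = 10.1: the r=10 sphere slices to a regular 12-gon of circumradius 9.999 (√(r²−h²) with h=0.1 from center) (area = (12/2)·9.999²·sin(360°/12) = 299.97 mm²); the sphere at (10, 0) does not reach this height (|z−center|=13.400 > r=8.5); Merging all regions: only the r=10 sphere is present, so the union is just that shape — area = 299.97 mm²; the cylinder at (15.5, -3) does not reach this height (z outside [0, 6.5]); Combining (union): only that combined region is present, so the union is just that shape — area = 299.97 mm²; (whole slice rotated 75° about Z — lengths, areas and connectivity unchanged). At z = 15.1: the sphere: section is a regular 12-gon, circumradius = √(r²−h²) = √(10²−5.1²) = 8.602 (area = (12/2)·8.602²·sin(360°/12) = 221.97 mm²); the sphere at (10, 0): section is a regular 12-gon, circumradius = √(r²−h²) = √(8.5²−8.4²) = 1.300 (area = (12/2)·1.300²·sin(360°/12) = 5.07 mm²); Combining (union): the 2 present regions are separate (no shared area or edge), so areas and boundary lengths simply add and each stays a separate island — area = 227.04 mm²; the cylinder at (15.5, -3) is not intersected at this z (z outside [0, 6.5]); Combining (union): only the result so far is present, so the union is just that shape — area = 227.04 mm²; (whole slice rotated 75° about Z — lengths, areas and connectivity unchanged). Checking containment: at z = 15.1 the cross-section extends beyond the z = 10.1 cross-section by about 2.96 mm².

part overhangs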